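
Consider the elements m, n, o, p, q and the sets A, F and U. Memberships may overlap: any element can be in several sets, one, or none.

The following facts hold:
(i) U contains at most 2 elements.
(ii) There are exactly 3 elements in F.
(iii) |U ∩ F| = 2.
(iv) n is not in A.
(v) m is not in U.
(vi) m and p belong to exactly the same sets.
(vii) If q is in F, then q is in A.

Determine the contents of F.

F = {n, o, q}

From (iv): n ∉ A.
From (v): m ∉ U.
(vi): p matches m: p ∉ U.
Suppose m ∈ F: no assignment then satisfies all the clues, so m ∉ F.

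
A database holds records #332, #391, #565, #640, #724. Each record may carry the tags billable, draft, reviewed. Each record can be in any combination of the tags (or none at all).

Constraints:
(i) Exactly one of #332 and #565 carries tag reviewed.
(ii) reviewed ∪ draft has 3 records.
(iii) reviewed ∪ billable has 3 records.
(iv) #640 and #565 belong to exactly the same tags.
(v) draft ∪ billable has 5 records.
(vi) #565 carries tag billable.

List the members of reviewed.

reviewed = {#332}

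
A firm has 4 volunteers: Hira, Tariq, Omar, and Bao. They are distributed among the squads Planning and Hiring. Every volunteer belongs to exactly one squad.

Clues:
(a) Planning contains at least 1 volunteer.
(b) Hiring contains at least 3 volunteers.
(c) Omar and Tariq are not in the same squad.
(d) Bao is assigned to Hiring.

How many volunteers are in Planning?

1

From (d): Bao ∈ Hiring.
Suppose Hira ∈ Planning: no assignment then satisfies all the clues, so Hira ∉ Planning.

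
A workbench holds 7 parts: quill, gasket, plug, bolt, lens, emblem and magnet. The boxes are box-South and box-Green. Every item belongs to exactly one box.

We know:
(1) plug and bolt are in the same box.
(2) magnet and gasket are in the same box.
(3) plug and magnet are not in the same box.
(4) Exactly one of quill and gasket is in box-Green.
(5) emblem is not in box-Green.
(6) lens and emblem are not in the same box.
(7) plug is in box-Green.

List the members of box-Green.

box-Green = {bolt, lens, plug, quill}

From (5): emblem ∉ box-Green.
From (7): plug ∈ box-Green.
(1): bolt matches plug: bolt ∉ box-South.
(1): bolt matches plug: bolt ∈ box-Green.
(3): magnet ∉ box-Green.
Only one box left: emblem ∈ box-South.
Only one box left: magnet ∈ box-South.
(2): gasket matches magnet: gasket ∈ box-South.
(4) (exactly one): quill ∈ box-Green.
(6): lens ∉ box-South.
Only one box left: lens ∈ box-Green.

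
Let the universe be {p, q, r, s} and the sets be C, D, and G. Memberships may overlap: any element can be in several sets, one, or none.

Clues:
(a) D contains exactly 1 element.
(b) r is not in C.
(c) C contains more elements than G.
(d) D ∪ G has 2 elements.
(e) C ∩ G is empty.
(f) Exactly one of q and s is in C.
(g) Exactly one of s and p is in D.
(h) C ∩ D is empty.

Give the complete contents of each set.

C = {p, q}; D = {s}; G = {r}

From (b): r ∉ C.
Suppose p ∉ C: no assignment then satisfies all the clues, so p ∈ C.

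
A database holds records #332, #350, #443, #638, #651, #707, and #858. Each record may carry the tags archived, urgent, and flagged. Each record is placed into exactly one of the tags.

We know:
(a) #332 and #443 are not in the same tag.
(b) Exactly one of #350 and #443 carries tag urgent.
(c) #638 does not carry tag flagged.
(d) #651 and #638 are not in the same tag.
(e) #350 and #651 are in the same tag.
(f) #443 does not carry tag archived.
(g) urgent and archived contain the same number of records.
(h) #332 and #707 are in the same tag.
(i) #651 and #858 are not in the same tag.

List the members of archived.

archived = {#350, #651}

From (c): #638 ∉ flagged.
From (f): #443 ∉ archived.
Suppose #332 ∈ archived: no assignment then satisfies all the clues, so #332 ∉ archived.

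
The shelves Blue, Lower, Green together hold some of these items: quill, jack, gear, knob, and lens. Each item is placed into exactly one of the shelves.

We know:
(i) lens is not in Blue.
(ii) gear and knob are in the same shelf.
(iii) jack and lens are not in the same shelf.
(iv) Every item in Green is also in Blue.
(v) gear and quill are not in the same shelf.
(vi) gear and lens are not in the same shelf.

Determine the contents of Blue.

Blue = {gear, jack, knob}

From (i): lens ∉ Blue.
(iv) contrapositive: lens ∉ Green.
Only one shelf left: lens ∈ Lower.
(iii): jack ∉ Lower.
(vi): gear ∉ Lower.
(ii): knob matches gear: knob ∉ Lower.
Suppose quill ∈ Blue: no assignment then satisfies all the clues, so quill ∉ Blue.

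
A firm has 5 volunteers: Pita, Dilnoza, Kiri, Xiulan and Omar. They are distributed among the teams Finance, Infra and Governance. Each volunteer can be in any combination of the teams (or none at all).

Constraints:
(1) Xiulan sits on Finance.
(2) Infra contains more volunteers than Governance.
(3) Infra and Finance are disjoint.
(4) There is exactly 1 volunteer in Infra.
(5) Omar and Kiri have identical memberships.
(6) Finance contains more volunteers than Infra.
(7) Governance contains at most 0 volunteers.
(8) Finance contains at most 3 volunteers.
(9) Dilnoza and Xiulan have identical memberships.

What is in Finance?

Finance = {Dilnoza, Xiulan}

From (1): Xiulan ∈ Finance.
(3) (disjoint): Xiulan ∉ Infra.
(7): Governance already has 0, so the rest are out.
(9): Dilnoza matches Xiulan: Dilnoza ∈ Finance.
(9): Dilnoza matches Xiulan: Dilnoza ∉ Infra.
Suppose Pita ∈ Finance: no assignment then satisfies all the clues, so Pita ∉ Finance.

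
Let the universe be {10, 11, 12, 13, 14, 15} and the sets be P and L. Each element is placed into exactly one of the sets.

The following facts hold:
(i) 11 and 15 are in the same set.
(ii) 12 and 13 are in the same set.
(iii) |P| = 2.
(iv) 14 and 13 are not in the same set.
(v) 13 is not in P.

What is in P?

P = {10, 14}

From (v): 13 ∉ P.
(ii): 12 matches 13: 12 ∉ P.
Only one set left: 12 ∈ L.
Only one set left: 13 ∈ L.
(iv): 14 ∉ L.
Only one set left: 14 ∈ P.
Suppose 10 ∉ P: no assignment then satisfies all the clues, so 10 ∈ P.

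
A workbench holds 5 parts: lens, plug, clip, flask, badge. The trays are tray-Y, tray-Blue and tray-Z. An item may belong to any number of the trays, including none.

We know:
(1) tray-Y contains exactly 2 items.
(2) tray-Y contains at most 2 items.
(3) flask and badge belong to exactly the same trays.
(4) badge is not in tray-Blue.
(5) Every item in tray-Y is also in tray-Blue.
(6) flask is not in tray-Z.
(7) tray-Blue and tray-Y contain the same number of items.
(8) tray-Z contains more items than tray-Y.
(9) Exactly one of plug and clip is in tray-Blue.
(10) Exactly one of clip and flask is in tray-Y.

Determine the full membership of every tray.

tray-Y = {clip, lens}; tray-Blue = {clip, lens}; tray-Z = {clip, lens, plug}

From (4): badge ∉ tray-Blue.
From (6): flask ∉ tray-Z.
(3): flask matches badge: flask ∉ tray-Blue.
(3): badge matches flask: badge ∉ tray-Z.
(5) contrapositive: flask ∉ tray-Y.
(5) contrapositive: badge ∉ tray-Y.
(10) (exactly one): clip ∈ tray-Y.
(5) with clip ∈ tray-Y: clip ∈ tray-Blue.
(9) (exactly one): plug ∉ tray-Blue.
(5) contrapositive: plug ∉ tray-Y.
(1): only 2 candidates remain for tray-Y, so all are in.
Suppose lens ∉ tray-Z: no assignment then satisfies all the clues, so lens ∈ tray-Z.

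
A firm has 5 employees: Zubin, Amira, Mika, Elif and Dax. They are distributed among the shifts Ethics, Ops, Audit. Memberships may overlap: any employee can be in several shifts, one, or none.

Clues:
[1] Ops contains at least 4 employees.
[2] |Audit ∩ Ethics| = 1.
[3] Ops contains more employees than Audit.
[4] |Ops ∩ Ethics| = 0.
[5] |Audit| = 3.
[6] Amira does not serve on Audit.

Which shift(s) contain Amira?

Amira: Ops

From (6): Amira ∉ Audit.
Suppose Amira ∈ Ethics: no assignment then satisfies all the clues, so Amira ∉ Ethics.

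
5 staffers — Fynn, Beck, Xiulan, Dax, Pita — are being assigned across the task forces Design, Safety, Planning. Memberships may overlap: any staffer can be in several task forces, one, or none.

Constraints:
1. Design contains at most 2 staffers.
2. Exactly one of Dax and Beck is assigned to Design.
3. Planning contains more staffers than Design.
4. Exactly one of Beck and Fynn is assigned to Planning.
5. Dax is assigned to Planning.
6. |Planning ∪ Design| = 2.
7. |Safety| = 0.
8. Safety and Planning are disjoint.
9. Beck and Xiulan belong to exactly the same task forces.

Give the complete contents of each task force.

Design = {Dax}; Safety = {}; Planning = {Dax, Fynn}

From (5): Dax ∈ Planning.
(7): Safety already has 0, so the rest are out.
Suppose Fynn ∈ Design: no assignment then satisfies all the clues, so Fynn ∉ Design.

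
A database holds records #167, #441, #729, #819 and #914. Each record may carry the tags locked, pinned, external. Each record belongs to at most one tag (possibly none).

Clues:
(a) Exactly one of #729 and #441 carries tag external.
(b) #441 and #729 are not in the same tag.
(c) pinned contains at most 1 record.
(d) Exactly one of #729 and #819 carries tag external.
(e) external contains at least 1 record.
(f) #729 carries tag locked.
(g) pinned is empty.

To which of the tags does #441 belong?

#441: external

From (f): #729 ∈ locked.
(a) (exactly one): #441 ∈ external.
(d) (exactly one): #819 ∈ external.
(g): pinned already has 0, so the rest are out.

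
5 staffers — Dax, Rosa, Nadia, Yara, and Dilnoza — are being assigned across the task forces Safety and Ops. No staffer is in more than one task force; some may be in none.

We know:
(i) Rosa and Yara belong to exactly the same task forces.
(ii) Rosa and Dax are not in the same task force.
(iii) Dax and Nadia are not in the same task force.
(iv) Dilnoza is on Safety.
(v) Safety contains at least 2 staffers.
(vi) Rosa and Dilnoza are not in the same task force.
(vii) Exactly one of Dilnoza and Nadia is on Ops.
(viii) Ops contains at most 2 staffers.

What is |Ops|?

1

From (iv): Dilnoza ∈ Safety.
(vi): Rosa ∉ Safety.
(vii) (exactly one): Nadia ∈ Ops.
(i): Yara matches Rosa: Yara ∉ Safety.
(iii): Dax ∉ Ops.
(v): only 2 candidates remain for Safety, so all are in.
Suppose Rosa ∈ Ops: no assignment then satisfies all the clues, so Rosa ∉ Ops.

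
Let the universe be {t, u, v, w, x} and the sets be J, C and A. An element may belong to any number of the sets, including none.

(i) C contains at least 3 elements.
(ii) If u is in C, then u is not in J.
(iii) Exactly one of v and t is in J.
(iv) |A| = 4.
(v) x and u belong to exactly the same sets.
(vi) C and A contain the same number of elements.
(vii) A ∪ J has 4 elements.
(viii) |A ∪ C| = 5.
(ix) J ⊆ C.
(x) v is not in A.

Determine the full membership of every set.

J = {t}; C = {t, u, v, x}; A = {t, u, w, x}

From (x): v ∉ A.
(iv): only 4 candidates remain for A, so all are in.
Suppose t ∉ J: no assignment then satisfies all the clues, so t ∈ J.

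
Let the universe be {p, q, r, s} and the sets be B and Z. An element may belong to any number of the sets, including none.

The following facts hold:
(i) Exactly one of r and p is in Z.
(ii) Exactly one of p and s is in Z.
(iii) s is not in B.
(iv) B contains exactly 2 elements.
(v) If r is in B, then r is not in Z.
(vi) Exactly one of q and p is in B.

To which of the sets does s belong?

s: none

From (iii): s ∉ B.
Suppose s ∈ Z: no assignment then satisfies all the clues, so s ∉ Z.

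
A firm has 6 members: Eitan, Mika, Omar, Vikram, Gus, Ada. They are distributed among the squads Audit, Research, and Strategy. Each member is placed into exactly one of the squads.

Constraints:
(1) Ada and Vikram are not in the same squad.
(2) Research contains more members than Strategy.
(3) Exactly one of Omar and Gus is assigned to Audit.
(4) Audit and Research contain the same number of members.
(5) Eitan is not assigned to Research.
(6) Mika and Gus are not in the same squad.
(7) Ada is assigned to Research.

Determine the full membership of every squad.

Audit = {Eitan, Gus, Vikram}; Research = {Ada, Mika, Omar}; Strategy = {}

From (5): Eitan ∉ Research.
From (7): Ada ∈ Research.
(1): Vikram ∉ Research.
Suppose Eitan ∉ Audit: no assignment then satisfies all the clues, so Eitan ∈ Audit.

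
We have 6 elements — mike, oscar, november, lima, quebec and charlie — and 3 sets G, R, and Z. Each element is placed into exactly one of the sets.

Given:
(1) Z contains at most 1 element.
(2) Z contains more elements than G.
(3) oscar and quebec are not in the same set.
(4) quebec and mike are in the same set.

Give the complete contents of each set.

G = {}; R = {charlie, lima, mike, november, quebec}; Z = {oscar}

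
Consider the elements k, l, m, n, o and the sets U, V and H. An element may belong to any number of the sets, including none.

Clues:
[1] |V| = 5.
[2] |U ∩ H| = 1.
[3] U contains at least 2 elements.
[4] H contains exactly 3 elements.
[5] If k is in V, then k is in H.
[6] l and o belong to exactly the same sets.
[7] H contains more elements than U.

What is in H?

H = {k, l, o}

(1): only 5 candidates remain for V, so all are in.
(5): k ∈ H.
Suppose l ∉ H: no assignment then satisfies all the clues, so l ∈ H.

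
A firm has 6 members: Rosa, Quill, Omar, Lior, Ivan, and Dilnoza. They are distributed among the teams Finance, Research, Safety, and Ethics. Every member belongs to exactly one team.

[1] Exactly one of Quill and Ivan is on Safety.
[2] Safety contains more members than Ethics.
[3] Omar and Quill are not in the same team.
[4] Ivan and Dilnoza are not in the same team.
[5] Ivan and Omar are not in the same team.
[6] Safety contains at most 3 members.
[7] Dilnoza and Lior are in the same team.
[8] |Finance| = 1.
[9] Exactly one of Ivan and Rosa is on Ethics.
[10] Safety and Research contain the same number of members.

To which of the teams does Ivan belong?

Ivan: Ethics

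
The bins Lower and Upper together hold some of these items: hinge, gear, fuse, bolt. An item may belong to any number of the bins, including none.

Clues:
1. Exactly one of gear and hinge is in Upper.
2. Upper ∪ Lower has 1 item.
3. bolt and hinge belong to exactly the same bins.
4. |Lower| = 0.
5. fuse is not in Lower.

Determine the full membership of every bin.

Lower = {}; Upper = {gear}

From (5): fuse ∉ Lower.
(4): Lower already has 0, so the rest are out.
Suppose hinge ∈ Upper: no assignment then satisfies all the clues, so hinge ∉ Upper.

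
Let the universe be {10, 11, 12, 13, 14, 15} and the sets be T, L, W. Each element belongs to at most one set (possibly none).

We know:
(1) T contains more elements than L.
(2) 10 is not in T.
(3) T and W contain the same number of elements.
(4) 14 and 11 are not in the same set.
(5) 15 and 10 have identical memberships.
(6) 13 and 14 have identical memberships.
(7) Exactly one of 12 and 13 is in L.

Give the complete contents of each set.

T = {13, 14}; L = {12}; W = {10, 15}

From (2): 10 ∉ T.
(5): 15 matches 10: 15 ∉ T.
Suppose 10 ∈ L: no assignment then satisfies all the clues, so 10 ∉ L.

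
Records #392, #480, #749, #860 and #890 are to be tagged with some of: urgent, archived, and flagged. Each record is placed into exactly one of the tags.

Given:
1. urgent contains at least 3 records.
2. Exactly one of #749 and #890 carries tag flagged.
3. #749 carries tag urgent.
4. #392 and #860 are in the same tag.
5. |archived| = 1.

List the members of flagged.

flagged = {#890}

From (3): #749 ∈ urgent.
(2) (exactly one): #890 ∈ flagged.
Suppose #392 ∈ flagged: no assignment then satisfies all the clues, so #392 ∉ flagged.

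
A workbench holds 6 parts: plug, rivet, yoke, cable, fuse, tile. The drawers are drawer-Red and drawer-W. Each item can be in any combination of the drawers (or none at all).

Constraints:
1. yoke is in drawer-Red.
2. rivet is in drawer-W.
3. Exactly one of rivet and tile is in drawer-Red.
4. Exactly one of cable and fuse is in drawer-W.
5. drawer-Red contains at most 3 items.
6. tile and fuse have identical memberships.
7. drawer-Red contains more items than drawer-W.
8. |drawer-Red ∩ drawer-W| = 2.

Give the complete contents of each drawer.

drawer-Red = {cable, rivet, yoke}; drawer-W = {cable, rivet}

From (1): yoke ∈ drawer-Red.
From (2): rivet ∈ drawer-W.
Suppose plug ∈ drawer-Red: no assignment then satisfies all the clues, so plug ∉ drawer-Red.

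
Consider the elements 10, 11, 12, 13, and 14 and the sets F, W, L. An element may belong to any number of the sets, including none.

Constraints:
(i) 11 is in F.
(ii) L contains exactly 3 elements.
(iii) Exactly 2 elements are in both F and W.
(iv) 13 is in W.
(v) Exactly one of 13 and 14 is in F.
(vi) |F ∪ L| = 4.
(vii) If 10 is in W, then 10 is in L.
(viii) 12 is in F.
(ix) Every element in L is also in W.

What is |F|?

3

From (i): 11 ∈ F.
From (iv): 13 ∈ W.
From (viii): 12 ∈ F.
Suppose 10 ∈ F: no assignment then satisfies all the clues, so 10 ∉ F.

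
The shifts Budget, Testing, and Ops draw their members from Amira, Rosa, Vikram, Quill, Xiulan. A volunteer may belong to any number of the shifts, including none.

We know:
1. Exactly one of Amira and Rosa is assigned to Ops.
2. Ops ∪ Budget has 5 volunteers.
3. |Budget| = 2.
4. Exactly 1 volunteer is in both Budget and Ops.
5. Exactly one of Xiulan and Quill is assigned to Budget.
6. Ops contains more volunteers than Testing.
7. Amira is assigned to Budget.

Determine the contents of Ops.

Ops = {Quill, Rosa, Vikram, Xiulan}

From (7): Amira ∈ Budget.
Suppose Amira ∈ Ops: no assignment then satisfies all the clues, so Amira ∉ Ops.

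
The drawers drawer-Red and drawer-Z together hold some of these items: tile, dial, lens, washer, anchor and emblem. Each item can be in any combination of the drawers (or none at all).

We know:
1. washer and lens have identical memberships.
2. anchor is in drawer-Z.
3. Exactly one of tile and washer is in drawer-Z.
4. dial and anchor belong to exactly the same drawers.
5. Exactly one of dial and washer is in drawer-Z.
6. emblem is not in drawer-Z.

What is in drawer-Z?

drawer-Z = {anchor, dial, tile}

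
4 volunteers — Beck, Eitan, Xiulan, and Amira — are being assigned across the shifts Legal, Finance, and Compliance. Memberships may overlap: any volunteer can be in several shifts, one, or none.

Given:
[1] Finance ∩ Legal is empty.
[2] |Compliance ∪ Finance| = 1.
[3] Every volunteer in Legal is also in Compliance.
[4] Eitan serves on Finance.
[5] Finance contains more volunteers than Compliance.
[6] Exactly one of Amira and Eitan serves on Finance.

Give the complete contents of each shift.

Legal = {}; Finance = {Eitan}; Compliance = {}

From (4): Eitan ∈ Finance.
(1) (disjoint): Eitan ∉ Legal.
(6) (exactly one): Amira ∉ Finance.
Suppose Beck ∈ Legal: no assignment then satisfies all the clues, so Beck ∉ Legal.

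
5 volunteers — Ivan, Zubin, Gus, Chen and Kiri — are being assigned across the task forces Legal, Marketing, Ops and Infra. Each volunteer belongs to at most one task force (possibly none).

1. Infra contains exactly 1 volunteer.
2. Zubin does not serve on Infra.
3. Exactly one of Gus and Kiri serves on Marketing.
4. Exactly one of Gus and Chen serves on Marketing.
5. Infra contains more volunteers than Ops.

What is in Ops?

Ops = {}

From (2): Zubin ∉ Infra.
Suppose Ivan ∈ Ops: no assignment then satisfies all the clues, so Ivan ∉ Ops.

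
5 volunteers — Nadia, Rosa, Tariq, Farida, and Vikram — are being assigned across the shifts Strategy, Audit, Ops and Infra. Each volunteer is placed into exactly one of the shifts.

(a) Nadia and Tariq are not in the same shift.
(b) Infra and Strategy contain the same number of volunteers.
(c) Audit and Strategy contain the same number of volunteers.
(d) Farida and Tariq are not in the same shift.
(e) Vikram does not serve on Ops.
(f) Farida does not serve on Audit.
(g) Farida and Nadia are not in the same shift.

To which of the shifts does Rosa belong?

Rosa: Ops

From (e): Vikram ∉ Ops.
From (f): Farida ∉ Audit.
Suppose Rosa ∈ Strategy: no assignment then satisfies all the clues, so Rosa ∉ Strategy.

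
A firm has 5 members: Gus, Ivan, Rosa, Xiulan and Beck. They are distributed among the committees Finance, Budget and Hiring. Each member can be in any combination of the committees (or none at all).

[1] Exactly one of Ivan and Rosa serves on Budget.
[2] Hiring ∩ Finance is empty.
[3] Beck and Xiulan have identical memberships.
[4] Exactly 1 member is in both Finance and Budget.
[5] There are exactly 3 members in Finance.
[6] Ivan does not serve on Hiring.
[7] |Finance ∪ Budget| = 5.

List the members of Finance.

Finance = {Gus, Ivan, Rosa}

From (6): Ivan ∉ Hiring.
Suppose Gus ∉ Finance: no assignment then satisfies all the clues, so Gus ∈ Finance.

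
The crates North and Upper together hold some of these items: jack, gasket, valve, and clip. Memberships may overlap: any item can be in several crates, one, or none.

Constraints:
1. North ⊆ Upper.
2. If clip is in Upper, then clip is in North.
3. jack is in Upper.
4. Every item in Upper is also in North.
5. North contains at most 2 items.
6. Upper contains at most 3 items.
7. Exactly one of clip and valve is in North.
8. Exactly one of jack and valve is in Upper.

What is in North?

North = {clip, jack}

From (3): jack ∈ Upper.
(4) with jack ∈ Upper: jack ∈ North.
(8) (exactly one): valve ∉ Upper.
(1) contrapositive: valve ∉ North.
(7) (exactly one): clip ∈ North.
(1) with clip ∈ North: clip ∈ Upper.
(5): North already has 2, so the rest are out.
(4) contrapositive: gasket ∉ Upper.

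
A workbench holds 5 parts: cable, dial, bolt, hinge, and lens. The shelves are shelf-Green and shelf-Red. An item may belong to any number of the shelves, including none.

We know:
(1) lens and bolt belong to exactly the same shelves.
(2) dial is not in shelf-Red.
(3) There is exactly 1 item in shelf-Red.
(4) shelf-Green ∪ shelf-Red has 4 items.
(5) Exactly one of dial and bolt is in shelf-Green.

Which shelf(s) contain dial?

dial: none

From (2): dial ∉ shelf-Red.
Suppose dial ∈ shelf-Green: no assignment then satisfies all the clues, so dial ∉ shelf-Green.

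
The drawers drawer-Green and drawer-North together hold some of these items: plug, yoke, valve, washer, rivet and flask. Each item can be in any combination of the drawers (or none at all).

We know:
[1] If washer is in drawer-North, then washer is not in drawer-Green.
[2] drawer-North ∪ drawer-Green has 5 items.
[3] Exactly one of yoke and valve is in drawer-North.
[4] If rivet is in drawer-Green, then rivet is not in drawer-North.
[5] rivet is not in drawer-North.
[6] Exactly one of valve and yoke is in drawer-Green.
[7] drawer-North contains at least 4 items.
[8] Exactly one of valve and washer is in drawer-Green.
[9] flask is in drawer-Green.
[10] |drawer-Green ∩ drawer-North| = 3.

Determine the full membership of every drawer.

From (5): rivet ∉ drawer-North.
From (9): flask ∈ drawer-Green.
Suppose plug ∉ drawer-Green: no assignment then satisfies all the clues, so plug ∈ drawer-Green.

drawer-Green = {flask, plug, rivet, valve}; drawer-North = {flask, plug, valve, washer}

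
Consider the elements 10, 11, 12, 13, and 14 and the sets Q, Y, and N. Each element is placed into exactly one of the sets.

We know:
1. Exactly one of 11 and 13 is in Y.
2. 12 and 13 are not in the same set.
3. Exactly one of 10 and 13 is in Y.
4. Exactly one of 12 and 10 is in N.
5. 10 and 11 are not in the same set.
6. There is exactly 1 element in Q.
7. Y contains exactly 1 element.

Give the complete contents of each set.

Q = {10}; Y = {13}; N = {11, 12, 14}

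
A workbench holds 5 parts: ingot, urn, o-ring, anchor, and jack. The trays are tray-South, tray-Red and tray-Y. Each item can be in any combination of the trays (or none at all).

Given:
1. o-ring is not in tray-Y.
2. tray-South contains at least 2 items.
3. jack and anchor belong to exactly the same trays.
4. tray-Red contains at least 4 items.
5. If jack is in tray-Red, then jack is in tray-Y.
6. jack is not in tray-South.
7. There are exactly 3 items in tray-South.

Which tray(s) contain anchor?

anchor: tray-Red, tray-Y

From (1): o-ring ∉ tray-Y.
From (6): jack ∉ tray-South.
(3): anchor matches jack: anchor ∉ tray-South.
(7): only 3 candidates remain for tray-South, so all are in.
Suppose anchor ∉ tray-Red: no assignment then satisfies all the clues, so anchor ∈ tray-Red.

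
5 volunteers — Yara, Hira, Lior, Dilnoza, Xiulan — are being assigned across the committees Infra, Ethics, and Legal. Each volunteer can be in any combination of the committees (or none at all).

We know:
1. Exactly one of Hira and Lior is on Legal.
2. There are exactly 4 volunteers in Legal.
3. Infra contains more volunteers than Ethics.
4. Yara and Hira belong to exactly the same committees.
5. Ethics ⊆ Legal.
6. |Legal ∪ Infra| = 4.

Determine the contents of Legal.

Legal = {Dilnoza, Hira, Xiulan, Yara}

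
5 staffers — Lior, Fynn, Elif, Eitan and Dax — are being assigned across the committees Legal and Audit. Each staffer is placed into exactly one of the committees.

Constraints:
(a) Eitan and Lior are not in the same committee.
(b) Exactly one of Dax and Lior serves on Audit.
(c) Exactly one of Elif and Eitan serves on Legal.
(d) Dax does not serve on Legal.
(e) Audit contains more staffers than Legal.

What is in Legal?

Legal = {Elif, Lior}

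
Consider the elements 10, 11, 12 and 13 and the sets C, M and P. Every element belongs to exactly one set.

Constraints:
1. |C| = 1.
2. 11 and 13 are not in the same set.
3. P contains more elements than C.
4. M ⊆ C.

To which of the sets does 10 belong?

10: P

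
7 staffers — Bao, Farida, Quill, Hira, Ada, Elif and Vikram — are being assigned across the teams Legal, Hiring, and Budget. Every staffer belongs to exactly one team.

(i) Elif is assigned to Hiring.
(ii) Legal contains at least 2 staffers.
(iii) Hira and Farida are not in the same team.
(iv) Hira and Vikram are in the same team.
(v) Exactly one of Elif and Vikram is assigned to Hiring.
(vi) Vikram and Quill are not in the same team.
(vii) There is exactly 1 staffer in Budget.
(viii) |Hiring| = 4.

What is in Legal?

Legal = {Hira, Vikram}

From (i): Elif ∈ Hiring.
(v) (exactly one): Vikram ∉ Hiring.
(iv): Hira matches Vikram: Hira ∉ Hiring.
Suppose Bao ∈ Legal: no assignment then satisfies all the clues, so Bao ∉ Legal.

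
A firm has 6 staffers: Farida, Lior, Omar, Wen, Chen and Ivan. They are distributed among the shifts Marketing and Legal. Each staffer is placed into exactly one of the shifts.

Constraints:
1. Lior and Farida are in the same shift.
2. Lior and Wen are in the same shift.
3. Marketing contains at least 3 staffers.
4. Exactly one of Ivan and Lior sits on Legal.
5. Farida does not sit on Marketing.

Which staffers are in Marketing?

From (5): Farida ∉ Marketing.
(1): Lior matches Farida: Lior ∉ Marketing.
(2): Wen matches Lior: Wen ∉ Marketing.
(3): only 3 candidates remain for Marketing, so all are in.
(4) (exactly one): Lior ∈ Legal.
Only one shift left: Farida ∈ Legal.
Only one shift left: Wen ∈ Legal.

Marketing = {Chen, Ivan, Omar}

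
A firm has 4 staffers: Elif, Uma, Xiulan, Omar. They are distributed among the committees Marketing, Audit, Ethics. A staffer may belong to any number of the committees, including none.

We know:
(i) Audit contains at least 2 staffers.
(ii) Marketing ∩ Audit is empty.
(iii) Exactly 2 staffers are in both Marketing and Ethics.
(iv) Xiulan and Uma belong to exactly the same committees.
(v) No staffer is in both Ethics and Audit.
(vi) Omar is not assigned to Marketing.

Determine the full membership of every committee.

Marketing = {Uma, Xiulan}; Audit = {Elif, Omar}; Ethics = {Uma, Xiulan}

From (vi): Omar ∉ Marketing.
Suppose Elif ∈ Marketing: no assignment then satisfies all the clues, so Elif ∉ Marketing.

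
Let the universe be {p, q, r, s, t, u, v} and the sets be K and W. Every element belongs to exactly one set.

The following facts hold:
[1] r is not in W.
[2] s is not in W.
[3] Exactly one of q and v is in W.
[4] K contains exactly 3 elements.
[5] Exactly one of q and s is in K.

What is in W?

From (1): r ∉ W.
From (2): s ∉ W.
Only one set left: r ∈ K.
Only one set left: s ∈ K.
(5) (exactly one): q ∉ K.
Only one set left: q ∈ W.
(3) (exactly one): v ∉ W.
Only one set left: v ∈ K.
(4): K already has 3, so the rest are out.
Only one set left: p ∈ W.
Only one set left: t ∈ W.
Only one set left: u ∈ W.

W = {p, q, t, u}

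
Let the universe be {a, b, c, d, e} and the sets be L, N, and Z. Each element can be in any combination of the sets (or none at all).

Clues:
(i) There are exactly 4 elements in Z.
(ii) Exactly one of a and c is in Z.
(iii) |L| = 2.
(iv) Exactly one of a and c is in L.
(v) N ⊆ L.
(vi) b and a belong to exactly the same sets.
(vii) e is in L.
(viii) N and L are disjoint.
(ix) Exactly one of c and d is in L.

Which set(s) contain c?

c: L

From (vii): e ∈ L.
(viii) (disjoint): e ∉ N.
Suppose c ∉ L: no assignment then satisfies all the clues, so c ∈ L.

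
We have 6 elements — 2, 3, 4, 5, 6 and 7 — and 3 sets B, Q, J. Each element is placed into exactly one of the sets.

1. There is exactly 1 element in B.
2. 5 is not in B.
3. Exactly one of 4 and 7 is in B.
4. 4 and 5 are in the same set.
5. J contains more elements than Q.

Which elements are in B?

B = {7}

From (2): 5 ∉ B.
(4): 4 matches 5: 4 ∉ B.
(3) (exactly one): 7 ∈ B.
(1): B already has 1, so the rest are out.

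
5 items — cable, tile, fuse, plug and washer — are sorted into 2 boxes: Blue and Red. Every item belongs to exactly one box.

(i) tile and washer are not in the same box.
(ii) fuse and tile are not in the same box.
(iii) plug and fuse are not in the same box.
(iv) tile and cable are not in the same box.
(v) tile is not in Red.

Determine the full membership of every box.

From (v): tile ∉ Red.
Only one box left: tile ∈ Blue.
(i): washer ∉ Blue.
(ii): fuse ∉ Blue.
(iv): cable ∉ Blue.
Only one box left: cable ∈ Red.
Only one box left: fuse ∈ Red.
Only one box left: washer ∈ Red.
(iii): plug ∉ Red.
Only one box left: plug ∈ Blue.

Blue = {plug, tile}; Red = {cable, fuse, washer}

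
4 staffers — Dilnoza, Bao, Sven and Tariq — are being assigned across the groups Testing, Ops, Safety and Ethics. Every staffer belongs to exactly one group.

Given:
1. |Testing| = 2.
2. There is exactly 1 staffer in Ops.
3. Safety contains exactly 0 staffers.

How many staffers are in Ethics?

1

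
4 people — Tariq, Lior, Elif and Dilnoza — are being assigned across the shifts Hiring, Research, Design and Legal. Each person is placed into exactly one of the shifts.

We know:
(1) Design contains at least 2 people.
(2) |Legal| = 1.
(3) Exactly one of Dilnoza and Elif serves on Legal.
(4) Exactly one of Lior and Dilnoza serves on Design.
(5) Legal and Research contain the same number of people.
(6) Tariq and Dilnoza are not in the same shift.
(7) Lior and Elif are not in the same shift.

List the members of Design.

Design = {Lior, Tariq}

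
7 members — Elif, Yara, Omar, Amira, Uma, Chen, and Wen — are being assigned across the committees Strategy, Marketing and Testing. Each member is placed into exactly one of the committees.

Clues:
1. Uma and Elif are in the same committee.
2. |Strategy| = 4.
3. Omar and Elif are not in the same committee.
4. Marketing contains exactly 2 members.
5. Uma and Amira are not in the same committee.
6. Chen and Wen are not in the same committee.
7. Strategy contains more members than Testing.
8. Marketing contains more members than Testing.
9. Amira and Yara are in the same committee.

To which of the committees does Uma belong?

Uma: Marketing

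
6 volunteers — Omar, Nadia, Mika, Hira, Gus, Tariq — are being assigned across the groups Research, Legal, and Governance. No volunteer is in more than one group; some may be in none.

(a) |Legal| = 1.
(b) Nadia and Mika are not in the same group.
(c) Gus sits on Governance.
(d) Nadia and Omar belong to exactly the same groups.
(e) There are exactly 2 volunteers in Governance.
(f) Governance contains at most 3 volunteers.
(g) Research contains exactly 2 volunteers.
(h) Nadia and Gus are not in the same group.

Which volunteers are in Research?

Research = {Nadia, Omar}

From (c): Gus ∈ Governance.
(h): Nadia ∉ Governance.
(d): Omar matches Nadia: Omar ∉ Governance.
Suppose Omar ∉ Research: no assignment then satisfies all the clues, so Omar ∈ Research.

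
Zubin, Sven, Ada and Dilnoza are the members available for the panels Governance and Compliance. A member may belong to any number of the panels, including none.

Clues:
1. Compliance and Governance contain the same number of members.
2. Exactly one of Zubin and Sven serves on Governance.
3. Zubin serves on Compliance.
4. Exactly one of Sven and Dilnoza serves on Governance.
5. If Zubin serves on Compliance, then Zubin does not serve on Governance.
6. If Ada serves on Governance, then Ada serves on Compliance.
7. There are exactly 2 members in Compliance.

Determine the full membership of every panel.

Governance = {Ada, Sven}; Compliance = {Ada, Zubin}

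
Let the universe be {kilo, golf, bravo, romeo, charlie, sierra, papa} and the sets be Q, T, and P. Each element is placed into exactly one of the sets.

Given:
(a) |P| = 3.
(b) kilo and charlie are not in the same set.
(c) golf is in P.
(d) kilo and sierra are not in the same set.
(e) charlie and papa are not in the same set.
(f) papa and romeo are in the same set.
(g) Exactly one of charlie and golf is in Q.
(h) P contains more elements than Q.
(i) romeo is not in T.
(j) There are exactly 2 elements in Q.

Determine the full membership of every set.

Q = {charlie, sierra}; T = {bravo, kilo}; P = {golf, papa, romeo}

From (c): golf ∈ P.
From (i): romeo ∉ T.
(f): papa matches romeo: papa ∉ T.
(g) (exactly one): charlie ∈ Q.
(b): kilo ∉ Q.
(e): papa ∉ Q.
(f): romeo matches papa: romeo ∉ Q.
Only one set left: romeo ∈ P.
Only one set left: papa ∈ P.
(a): P already has 3, so the rest are out.
Only one set left: kilo ∈ T.
Only one set left: bravo ∈ T.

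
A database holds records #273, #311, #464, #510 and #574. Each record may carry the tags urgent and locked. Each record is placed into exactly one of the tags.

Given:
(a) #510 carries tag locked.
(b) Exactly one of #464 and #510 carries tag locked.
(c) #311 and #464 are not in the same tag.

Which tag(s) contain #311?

From (a): #510 ∈ locked.
(b) (exactly one): #464 ∉ locked.
Only one tag left: #464 ∈ urgent.
(c): #311 ∉ urgent.
Only one tag left: #311 ∈ locked.

#311: locked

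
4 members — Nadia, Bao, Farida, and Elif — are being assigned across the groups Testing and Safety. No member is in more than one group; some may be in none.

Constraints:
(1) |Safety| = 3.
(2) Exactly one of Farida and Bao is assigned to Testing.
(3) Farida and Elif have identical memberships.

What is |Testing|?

1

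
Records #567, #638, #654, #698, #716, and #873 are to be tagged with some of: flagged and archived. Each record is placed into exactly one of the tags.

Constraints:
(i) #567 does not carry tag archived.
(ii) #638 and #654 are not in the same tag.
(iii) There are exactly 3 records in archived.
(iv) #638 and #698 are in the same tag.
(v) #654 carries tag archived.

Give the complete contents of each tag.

flagged = {#567, #638, #698}; archived = {#654, #716, #873}

From (i): #567 ∉ archived.
From (v): #654 ∈ archived.
(ii): #638 ∉ archived.
(iv): #698 matches #638: #698 ∉ archived.
Only one tag left: #567 ∈ flagged.
Only one tag left: #638 ∈ flagged.
Only one tag left: #698 ∈ flagged.
(iii): only 3 candidates remain for archived, so all are in.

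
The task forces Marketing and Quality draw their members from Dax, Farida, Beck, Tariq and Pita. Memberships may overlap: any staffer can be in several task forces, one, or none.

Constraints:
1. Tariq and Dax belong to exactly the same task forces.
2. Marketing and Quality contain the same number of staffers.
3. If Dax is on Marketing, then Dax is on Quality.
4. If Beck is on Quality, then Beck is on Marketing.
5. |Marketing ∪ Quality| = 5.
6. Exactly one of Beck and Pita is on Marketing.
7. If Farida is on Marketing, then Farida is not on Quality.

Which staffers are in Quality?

Quality = {Beck, Dax, Pita, Tariq}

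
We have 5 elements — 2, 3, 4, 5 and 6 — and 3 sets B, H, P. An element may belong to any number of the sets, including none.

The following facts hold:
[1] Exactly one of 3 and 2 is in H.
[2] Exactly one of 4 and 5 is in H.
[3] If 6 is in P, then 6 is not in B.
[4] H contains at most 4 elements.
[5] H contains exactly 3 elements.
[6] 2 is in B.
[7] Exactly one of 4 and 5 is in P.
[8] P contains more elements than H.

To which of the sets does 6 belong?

6: H, P

From (6): 2 ∈ B.
Suppose 6 ∈ B: no assignment then satisfies all the clues, so 6 ∉ B.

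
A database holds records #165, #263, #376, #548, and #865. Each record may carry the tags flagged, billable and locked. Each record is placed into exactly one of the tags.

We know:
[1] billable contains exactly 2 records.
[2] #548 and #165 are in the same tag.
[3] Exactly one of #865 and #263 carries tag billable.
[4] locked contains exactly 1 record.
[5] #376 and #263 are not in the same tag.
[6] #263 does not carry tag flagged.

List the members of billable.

billable = {#376, #865}

From (6): #263 ∉ flagged.
Suppose #165 ∈ billable: no assignment then satisfies all the clues, so #165 ∉ billable.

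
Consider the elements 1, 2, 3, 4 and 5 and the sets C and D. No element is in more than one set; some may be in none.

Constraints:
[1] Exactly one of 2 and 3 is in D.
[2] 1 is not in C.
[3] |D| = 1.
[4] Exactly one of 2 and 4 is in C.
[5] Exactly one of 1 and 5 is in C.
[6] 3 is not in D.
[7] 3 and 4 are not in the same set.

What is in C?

From (2): 1 ∉ C.
From (6): 3 ∉ D.
(1) (exactly one): 2 ∈ D.
(3): D already has 1, so the rest are out.
(4) (exactly one): 4 ∈ C.
(5) (exactly one): 5 ∈ C.
(7): 3 ∉ C.

C = {4, 5}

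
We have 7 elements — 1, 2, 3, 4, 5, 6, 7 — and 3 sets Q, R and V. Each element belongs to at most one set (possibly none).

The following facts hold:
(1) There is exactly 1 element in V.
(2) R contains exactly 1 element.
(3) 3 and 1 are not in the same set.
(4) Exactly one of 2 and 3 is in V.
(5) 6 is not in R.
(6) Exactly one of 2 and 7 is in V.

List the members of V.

V = {2}

From (5): 6 ∉ R.
Suppose 1 ∈ V: no assignment then satisfies all the clues, so 1 ∉ V.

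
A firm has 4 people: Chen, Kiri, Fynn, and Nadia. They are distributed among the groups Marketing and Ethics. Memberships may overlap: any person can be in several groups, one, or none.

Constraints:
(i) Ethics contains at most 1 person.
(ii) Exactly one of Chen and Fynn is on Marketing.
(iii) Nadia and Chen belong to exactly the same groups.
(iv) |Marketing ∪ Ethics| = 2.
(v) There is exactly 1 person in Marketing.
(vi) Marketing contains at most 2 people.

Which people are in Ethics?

Ethics = {Kiri}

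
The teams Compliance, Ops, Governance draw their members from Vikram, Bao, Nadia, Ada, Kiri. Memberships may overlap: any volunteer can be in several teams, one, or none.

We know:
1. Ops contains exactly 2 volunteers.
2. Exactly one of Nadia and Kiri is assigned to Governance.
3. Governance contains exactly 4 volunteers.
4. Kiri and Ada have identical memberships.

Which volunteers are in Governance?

Governance = {Ada, Bao, Kiri, Vikram}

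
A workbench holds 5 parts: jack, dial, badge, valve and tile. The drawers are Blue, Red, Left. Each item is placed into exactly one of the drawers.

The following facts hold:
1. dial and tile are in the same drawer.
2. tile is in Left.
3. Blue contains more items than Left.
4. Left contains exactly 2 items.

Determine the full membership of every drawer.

Blue = {badge, jack, valve}; Red = {}; Left = {dial, tile}

From (2): tile ∈ Left.
(1): dial matches tile: dial ∉ Blue.
(1): dial matches tile: dial ∉ Red.
(1): dial matches tile: dial ∈ Left.
(4): Left already has 2, so the rest are out.
Suppose jack ∉ Blue: no assignment then satisfies all the clues, so jack ∈ Blue.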